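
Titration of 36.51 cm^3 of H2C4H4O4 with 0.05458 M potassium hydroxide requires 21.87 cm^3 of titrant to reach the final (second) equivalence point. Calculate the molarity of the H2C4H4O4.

n(KOH) = 0.05458 x 0.02187 = 0.001194 mol.
At the final (second) equivalence point, 2 mol OH^- react per mol H2C4H4O4, so n(H2C4H4O4) = 0.001194 / 2 = 0.0005968 mol.
[H2C4H4O4] = 0.0005968 / 0.03651 L = 0.0163 M.

0.0163 M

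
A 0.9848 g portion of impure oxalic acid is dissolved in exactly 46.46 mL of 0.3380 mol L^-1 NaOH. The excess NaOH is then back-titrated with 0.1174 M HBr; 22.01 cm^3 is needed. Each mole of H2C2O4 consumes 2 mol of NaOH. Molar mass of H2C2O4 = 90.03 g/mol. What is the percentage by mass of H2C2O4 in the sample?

Total n(NaOH) added = 0.3380 x 0.04646 = 0.01570 mol.
n(HBr) used = 0.1174 x 0.02201 = 0.002584 mol, which equals the excess n(NaOH).
So n(NaOH) consumed by the sample = 0.01570 - 0.002584 = 0.01312 mol.
n(H2C2O4) = 0.01312 / 2 = 0.006560 mol.
mass H2C2O4 = 0.006560 x 90.03 = 0.5906 g, so %H2C2O4 = 0.5906/0.9848 x 100 = 60.0%.

60.0%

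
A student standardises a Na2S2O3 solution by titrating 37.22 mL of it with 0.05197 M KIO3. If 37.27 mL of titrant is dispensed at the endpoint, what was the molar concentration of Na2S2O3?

0.312 M

n(KIO3) = 0.05197 x 0.03727 = 0.001937 mol.
From the balanced equation, 1 mol KIO3 reacts with 6 mol Na2S2O3, so n(Na2S2O3) = 0.001937 x 6/1 = 0.01162 mol.
[Na2S2O3] = 0.01162 / 0.03722 L = 0.312 M.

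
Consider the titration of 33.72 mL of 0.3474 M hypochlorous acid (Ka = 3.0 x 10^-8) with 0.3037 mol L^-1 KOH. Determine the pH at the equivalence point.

10.37

n(HClO) = 0.3474 x 0.03372 = 0.01171 mol; V(KOH) at equivalence = 0.01171/0.3037 = 0.03857 L.
At equivalence all the acid is converted to ClO-; total volume = 0.03372 + 0.03857 = 0.07229 L, so [ClO-] = 0.01171/0.07229 = 0.1620 M.
Kb = Kw/Ka = 1.0e-14 / 3.0 x 10^-8 = 3.33e-7.
[OH^-] = sqrt(Kb x [ClO-]) = sqrt(3.33e-7 x 0.1620) = 0.000232 M.
pOH = 3.63, so pH = 14.00 - 3.63 = 10.37.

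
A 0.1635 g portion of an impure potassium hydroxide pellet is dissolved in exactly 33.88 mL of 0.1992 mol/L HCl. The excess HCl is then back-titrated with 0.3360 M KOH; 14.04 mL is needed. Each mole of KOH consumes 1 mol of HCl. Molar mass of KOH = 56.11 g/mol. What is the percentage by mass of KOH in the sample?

69.7%

Total n(HCl) added = 0.1992 x 0.03388 = 0.006749 mol.
n(KOH) used = 0.3360 x 0.01404 = 0.004717 mol, which equals the excess n(HCl).
So n(HCl) consumed by the sample = 0.006749 - 0.004717 = 0.002031 mol.
n(KOH) = 0.002031 / 1 = 0.002031 mol.
mass KOH = 0.002031 x 56.11 = 0.1140 g, so %KOH = 0.1140/0.1635 x 100 = 69.7%.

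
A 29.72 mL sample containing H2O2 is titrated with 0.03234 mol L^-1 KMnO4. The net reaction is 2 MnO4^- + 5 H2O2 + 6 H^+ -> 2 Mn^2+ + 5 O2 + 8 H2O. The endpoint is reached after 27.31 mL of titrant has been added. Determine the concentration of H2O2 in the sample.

0.0743 M

n(KMnO4) = 0.03234 x 0.02731 = 0.0008832 mol.
From the balanced equation, 2 mol KMnO4 reacts with 5 mol H2O2, so n(H2O2) = 0.0008832 x 5/2 = 0.002208 mol.
[H2O2] = 0.002208 / 0.02972 L = 0.0743 M.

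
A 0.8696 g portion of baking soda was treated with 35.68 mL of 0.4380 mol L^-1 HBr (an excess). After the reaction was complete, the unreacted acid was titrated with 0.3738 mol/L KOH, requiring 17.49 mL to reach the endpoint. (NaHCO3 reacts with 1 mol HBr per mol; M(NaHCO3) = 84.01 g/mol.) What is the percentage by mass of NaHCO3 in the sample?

87.8%

Total n(HBr) added = 0.4380 x 0.03568 = 0.01563 mol.
n(KOH) used = 0.3738 x 0.01749 = 0.006538 mol, which equals the excess n(HBr).
So n(HBr) consumed by the sample = 0.01563 - 0.006538 = 0.009090 mol.
n(NaHCO3) = 0.009090 / 1 = 0.009090 mol.
mass NaHCO3 = 0.009090 x 84.01 = 0.7637 g, so %NaHCO3 = 0.7637/0.8696 x 100 = 87.8%.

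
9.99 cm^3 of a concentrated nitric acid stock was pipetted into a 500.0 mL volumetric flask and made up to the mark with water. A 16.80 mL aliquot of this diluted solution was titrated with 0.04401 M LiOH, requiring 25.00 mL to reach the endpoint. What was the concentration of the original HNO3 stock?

3.28 M

n(LiOH) = 0.04401 x 0.02500 = 0.001100 mol.
n(HNO3) in the aliquot = 0.001100 mol.
[diluted HNO3] = 0.001100 / 0.01680 = 0.06549 M.
Dilution factor = 500.0/9.990 = 50.05, so [stock] = 0.06549 x 50.05 = 3.28 M.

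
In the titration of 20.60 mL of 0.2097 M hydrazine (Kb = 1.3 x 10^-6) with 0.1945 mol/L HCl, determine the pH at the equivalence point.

4.56

n(N2H4) = 0.2097 x 0.02060 = 0.004320 mol; V(HCl) at equivalence = 0.004320/0.1945 = 0.02221 L.
At equivalence the base is fully converted to N2H5+; total volume = 0.04281 L, so [N2H5+] = 0.004320/0.04281 = 0.1009 M.
Ka(N2H5+) = Kw/Kb = 1.0e-14 / 1.3 x 10^-6 = 7.69e-9.
[H^+] = sqrt(Ka x [N2H5+]) = sqrt(7.69e-9 x 0.1009) = 2.79e-5 M.
pH = -log(2.79e-5) = 4.56.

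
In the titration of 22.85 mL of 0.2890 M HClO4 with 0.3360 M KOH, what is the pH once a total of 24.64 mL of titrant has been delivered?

n(acid) = 0.2890 x 0.02285 = 0.006604 mol; n(KOH) added = 0.3360 x 0.02464 = 0.008279 mol.
Base is in excess by 0.008279 - 0.006604 = 0.001675 mol in a total volume of 0.04749 L.
[OH^-] = 0.001675/0.04749 = 0.03528 M, so pOH = 1.45 and pH = 14.00 - 1.45 = 12.55.

12.55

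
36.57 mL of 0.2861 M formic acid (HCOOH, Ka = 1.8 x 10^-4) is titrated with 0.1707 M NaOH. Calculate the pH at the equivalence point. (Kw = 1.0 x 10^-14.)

8.39

n(HCOOH) = 0.2861 x 0.03657 = 0.01046 mol; V(NaOH) at equivalence = 0.01046/0.1707 = 0.06129 L.
At equivalence all the acid is converted to HCOO-; total volume = 0.03657 + 0.06129 = 0.09786 L, so [HCOO-] = 0.01046/0.09786 = 0.1069 M.
Kb = Kw/Ka = 1.0e-14 / 1.8 x 10^-4 = 5.56e-11.
[OH^-] = sqrt(Kb x [HCOO-]) = sqrt(5.56e-11 x 0.1069) = 2.44e-6 M.
pOH = 5.61, so pH = 14.00 - 5.61 = 8.39.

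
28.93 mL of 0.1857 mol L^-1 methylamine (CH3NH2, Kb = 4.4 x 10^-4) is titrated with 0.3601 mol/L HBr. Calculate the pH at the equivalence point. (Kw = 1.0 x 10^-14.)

5.78

n(CH3NH2) = 0.1857 x 0.02893 = 0.005372 mol; V(HBr) at equivalence = 0.005372/0.3601 = 0.01492 L.
At equivalence the base is fully converted to CH3NH3+; total volume = 0.04385 L, so [CH3NH3+] = 0.005372/0.04385 = 0.1225 M.
Ka(CH3NH3+) = Kw/Kb = 1.0e-14 / 4.4 x 10^-4 = 2.27e-11.
[H^+] = sqrt(Ka x [CH3NH3+]) = sqrt(2.27e-11 x 0.1225) = 1.67e-6 M.
pH = -log(1.67e-6) = 5.78.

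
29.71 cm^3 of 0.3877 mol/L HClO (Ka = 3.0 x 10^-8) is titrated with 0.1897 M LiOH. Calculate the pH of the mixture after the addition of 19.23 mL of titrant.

Initial n(HClO) = 0.3877 x 0.02971 = 0.01152 mol.
n(LiOH) added = 0.1897 x 0.01923 = 0.003648 mol, converting that many moles of HClO to ClO-.
Remaining n(HClO) = 0.007871 mol; n(ClO-) = 0.003648 mol.
By Henderson-Hasselbalch, pH = pKa + log([A^-]/[HA]) = 7.52 + log(0.003648/0.007871) = 7.52 + (-0.33) = 7.19.

7.19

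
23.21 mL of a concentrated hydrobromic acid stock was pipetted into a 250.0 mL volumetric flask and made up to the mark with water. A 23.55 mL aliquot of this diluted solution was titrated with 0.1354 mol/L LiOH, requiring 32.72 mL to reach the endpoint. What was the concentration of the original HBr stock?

n(LiOH) = 0.1354 x 0.03272 = 0.004430 mol.
n(HBr) in the aliquot = 0.004430 mol.
[diluted HBr] = 0.004430 / 0.02355 = 0.1881 M.
Dilution factor = 250.0/23.21 = 10.77, so [stock] = 0.1881 x 10.77 = 2.03 M.

2.03 M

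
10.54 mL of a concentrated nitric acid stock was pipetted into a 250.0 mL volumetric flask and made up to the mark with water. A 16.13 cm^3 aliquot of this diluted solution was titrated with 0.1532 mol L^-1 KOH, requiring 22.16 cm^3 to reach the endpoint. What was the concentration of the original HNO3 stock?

n(KOH) = 0.1532 x 0.02216 = 0.003395 mol.
n(HNO3) in the aliquot = 0.003395 mol.
[diluted HNO3] = 0.003395 / 0.01613 = 0.2105 M.
Dilution factor = 250.0/10.54 = 23.72, so [stock] = 0.2105 x 23.72 = 4.99 M.

4.99 M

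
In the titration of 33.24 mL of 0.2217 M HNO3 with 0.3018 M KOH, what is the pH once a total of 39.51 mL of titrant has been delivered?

12.80

n(acid) = 0.2217 x 0.03324 = 0.007369 mol; n(KOH) added = 0.3018 x 0.03951 = 0.01192 mol.
Base is in excess by 0.01192 - 0.007369 = 0.004555 mol in a total volume of 0.07275 L.
[OH^-] = 0.004555/0.07275 = 0.06261 M, so pOH = 1.20 and pH = 14.00 - 1.20 = 12.80.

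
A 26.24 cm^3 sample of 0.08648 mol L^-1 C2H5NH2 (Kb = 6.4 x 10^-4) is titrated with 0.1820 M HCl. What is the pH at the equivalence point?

n(C2H5NH2) = 0.08648 x 0.02624 = 0.002269 mol; V(HCl) at equivalence = 0.002269/0.1820 = 0.01247 L.
At equivalence the base is fully converted to C2H5NH3+; total volume = 0.03871 L, so [C2H5NH3+] = 0.002269/0.03871 = 0.05862 M.
Ka(C2H5NH3+) = Kw/Kb = 1.0e-14 / 6.4 x 10^-4 = 1.56e-11.
[H^+] = sqrt(Ka x [C2H5NH3+]) = sqrt(1.56e-11 x 0.05862) = 9.57e-7 M.
pH = -log(9.57e-7) = 6.02.

6.02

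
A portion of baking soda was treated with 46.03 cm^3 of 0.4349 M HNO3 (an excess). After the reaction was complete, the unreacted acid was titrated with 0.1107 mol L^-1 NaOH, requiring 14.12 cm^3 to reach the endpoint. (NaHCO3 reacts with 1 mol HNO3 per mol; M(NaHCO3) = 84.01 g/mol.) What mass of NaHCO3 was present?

1.55 g

Total n(HNO3) added = 0.4349 x 0.04603 = 0.02002 mol.
n(NaOH) used = 0.1107 x 0.01412 = 0.001563 mol, which equals the excess n(HNO3).
So n(HNO3) consumed by the sample = 0.02002 - 0.001563 = 0.01846 mol.
n(NaHCO3) = 0.01846 / 1 = 0.01846 mol.
mass = 0.01846 mol x 84.01 g/mol = 1.55 g.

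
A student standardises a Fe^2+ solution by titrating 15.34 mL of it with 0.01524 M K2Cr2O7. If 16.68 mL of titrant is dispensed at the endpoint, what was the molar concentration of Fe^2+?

n(K2Cr2O7) = 0.01524 x 0.01668 = 0.0002542 mol.
From the balanced equation, 1 mol K2Cr2O7 reacts with 6 mol Fe^2+, so n(Fe^2+) = 0.0002542 x 6/1 = 0.001525 mol.
[Fe^2+] = 0.001525 / 0.01534 L = 0.0994 M.

0.0994 M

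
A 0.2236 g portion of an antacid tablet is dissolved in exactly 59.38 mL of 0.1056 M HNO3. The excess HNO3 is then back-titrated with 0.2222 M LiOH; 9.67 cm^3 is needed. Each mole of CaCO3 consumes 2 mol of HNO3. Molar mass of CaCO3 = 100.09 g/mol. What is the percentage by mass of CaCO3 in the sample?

92.3%

Total n(HNO3) added = 0.1056 x 0.05938 = 0.006271 mol.
n(LiOH) used = 0.2222 x 0.009670 = 0.002149 mol, which equals the excess n(HNO3).
So n(HNO3) consumed by the sample = 0.006271 - 0.002149 = 0.004122 mol.
n(CaCO3) = 0.004122 / 2 = 0.002061 mol.
mass CaCO3 = 0.002061 x 100.09 = 0.2063 g, so %CaCO3 = 0.2063/0.2236 x 100 = 92.3%.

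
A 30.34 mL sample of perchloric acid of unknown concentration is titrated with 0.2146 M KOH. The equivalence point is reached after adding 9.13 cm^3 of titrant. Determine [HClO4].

0.0646 M

n(KOH) delivered = 0.2146 x 0.009130 = 0.001959 mol.
For a 1:1 reaction, n(HClO4) = 0.001959 mol.
[HClO4] = 0.001959 mol / 0.03034 L = 0.0646 M.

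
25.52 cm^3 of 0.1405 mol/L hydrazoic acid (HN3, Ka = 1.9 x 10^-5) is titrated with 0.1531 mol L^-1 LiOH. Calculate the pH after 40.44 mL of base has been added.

n(acid) = 0.1405 x 0.02552 = 0.003586 mol; n(LiOH) added = 0.1531 x 0.04044 = 0.006191 mol.
Base is in excess by 0.006191 - 0.003586 = 0.002606 mol in a total volume of 0.06596 L.
[OH^-] = 0.002606/0.06596 = 0.03951 M, so pOH = 1.40 and pH = 14.00 - 1.40 = 12.60.

12.60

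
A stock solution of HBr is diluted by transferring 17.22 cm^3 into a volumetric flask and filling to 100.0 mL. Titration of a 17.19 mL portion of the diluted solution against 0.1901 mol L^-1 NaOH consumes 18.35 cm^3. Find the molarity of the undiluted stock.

1.18 M

n(NaOH) = 0.1901 x 0.01835 = 0.003488 mol.
n(HBr) in the aliquot = 0.003488 mol.
[diluted HBr] = 0.003488 / 0.01719 = 0.2029 M.
Dilution factor = 100.0/17.22 = 5.807, so [stock] = 0.2029 x 5.807 = 1.18 M.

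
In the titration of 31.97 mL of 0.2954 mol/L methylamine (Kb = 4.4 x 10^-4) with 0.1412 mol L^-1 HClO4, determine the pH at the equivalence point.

5.83

n(CH3NH2) = 0.2954 x 0.03197 = 0.009444 mol; V(HClO4) at equivalence = 0.009444/0.1412 = 0.06688 L.
At equivalence the base is fully converted to CH3NH3+; total volume = 0.09885 L, so [CH3NH3+] = 0.009444/0.09885 = 0.09553 M.
Ka(CH3NH3+) = Kw/Kb = 1.0e-14 / 4.4 x 10^-4 = 2.27e-11.
[H^+] = sqrt(Ka x [CH3NH3+]) = sqrt(2.27e-11 x 0.09553) = 1.47e-6 M.
pH = -log(1.47e-6) = 5.83.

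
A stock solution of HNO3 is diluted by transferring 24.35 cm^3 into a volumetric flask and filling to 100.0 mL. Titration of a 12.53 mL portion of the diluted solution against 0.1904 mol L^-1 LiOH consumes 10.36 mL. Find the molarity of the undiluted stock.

n(LiOH) = 0.1904 x 0.01036 = 0.001973 mol.
n(HNO3) in the aliquot = 0.001973 mol.
[diluted HNO3] = 0.001973 / 0.01253 = 0.1574 M.
Dilution factor = 100.0/24.35 = 4.107, so [stock] = 0.1574 x 4.107 = 0.647 M.

0.647 M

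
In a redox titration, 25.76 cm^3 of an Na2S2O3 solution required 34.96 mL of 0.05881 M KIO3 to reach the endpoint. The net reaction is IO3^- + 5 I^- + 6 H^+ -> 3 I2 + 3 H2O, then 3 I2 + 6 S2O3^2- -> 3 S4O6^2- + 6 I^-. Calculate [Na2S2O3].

0.479 M

n(KIO3) = 0.05881 x 0.03496 = 0.002056 mol.
From the balanced equation, 1 mol KIO3 reacts with 6 mol Na2S2O3, so n(Na2S2O3) = 0.002056 x 6/1 = 0.01234 mol.
[Na2S2O3] = 0.01234 / 0.02576 L = 0.479 M.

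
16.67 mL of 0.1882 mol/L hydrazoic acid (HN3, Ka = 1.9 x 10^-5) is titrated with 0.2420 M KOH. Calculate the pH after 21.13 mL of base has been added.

12.72

n(acid) = 0.1882 x 0.01667 = 0.003137 mol; n(KOH) added = 0.2420 x 0.02113 = 0.005113 mol.
Base is in excess by 0.005113 - 0.003137 = 0.001976 mol in a total volume of 0.03780 L.
[OH^-] = 0.001976/0.03780 = 0.05228 M, so pOH = 1.28 and pH = 14.00 - 1.28 = 12.72.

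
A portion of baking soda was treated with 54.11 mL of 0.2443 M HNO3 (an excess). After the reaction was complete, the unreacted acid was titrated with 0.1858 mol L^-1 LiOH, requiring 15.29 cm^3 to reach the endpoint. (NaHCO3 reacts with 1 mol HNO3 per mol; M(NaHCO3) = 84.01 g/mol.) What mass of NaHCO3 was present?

0.872 g

Total n(HNO3) added = 0.2443 x 0.05411 = 0.01322 mol.
n(LiOH) used = 0.1858 x 0.01529 = 0.002841 mol, which equals the excess n(HNO3).
So n(HNO3) consumed by the sample = 0.01322 - 0.002841 = 0.01038 mol.
n(NaHCO3) = 0.01038 / 1 = 0.01038 mol.
mass = 0.01038 mol x 84.01 g/mol = 0.872 g.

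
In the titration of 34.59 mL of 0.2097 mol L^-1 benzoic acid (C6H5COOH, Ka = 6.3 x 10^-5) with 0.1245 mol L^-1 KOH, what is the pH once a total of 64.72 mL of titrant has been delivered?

11.91

n(acid) = 0.2097 x 0.03459 = 0.007254 mol; n(KOH) added = 0.1245 x 0.06472 = 0.008058 mol.
Base is in excess by 0.008058 - 0.007254 = 0.0008041 mol in a total volume of 0.09931 L.
[OH^-] = 0.0008041/0.09931 = 0.008097 M, so pOH = 2.09 and pH = 14.00 - 2.09 = 11.91.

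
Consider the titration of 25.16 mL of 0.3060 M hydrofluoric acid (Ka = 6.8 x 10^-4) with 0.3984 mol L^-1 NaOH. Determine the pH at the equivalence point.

8.20

n(HF) = 0.3060 x 0.02516 = 0.007699 mol; V(NaOH) at equivalence = 0.007699/0.3984 = 0.01932 L.
At equivalence all the acid is converted to F-; total volume = 0.02516 + 0.01932 = 0.04448 L, so [F-] = 0.007699/0.04448 = 0.1731 M.
Kb = Kw/Ka = 1.0e-14 / 6.8 x 10^-4 = 1.47e-11.
[OH^-] = sqrt(Kb x [F-]) = sqrt(1.47e-11 x 0.1731) = 1.60e-6 M.
pOH = 5.80, so pH = 14.00 - 5.80 = 8.20.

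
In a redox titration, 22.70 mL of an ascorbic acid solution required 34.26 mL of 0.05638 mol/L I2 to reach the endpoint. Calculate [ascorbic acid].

0.0851 M

n(I2) = 0.05638 x 0.03426 = 0.001932 mol.
From the balanced equation, 1 mol I2 reacts with 1 mol ascorbic acid, so n(ascorbic acid) = 0.001932 x 1/1 = 0.001932 mol.
[ascorbic acid] = 0.001932 / 0.02270 L = 0.0851 M.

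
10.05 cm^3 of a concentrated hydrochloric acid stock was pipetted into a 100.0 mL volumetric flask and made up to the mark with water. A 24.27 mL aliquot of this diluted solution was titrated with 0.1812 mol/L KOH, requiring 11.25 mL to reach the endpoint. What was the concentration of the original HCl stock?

n(KOH) = 0.1812 x 0.01125 = 0.002038 mol.
n(HCl) in the aliquot = 0.002038 mol.
[diluted HCl] = 0.002038 / 0.02427 = 0.08399 M.
Dilution factor = 100.0/10.05 = 9.950, so [stock] = 0.08399 x 9.950 = 0.836 M.

0.836 M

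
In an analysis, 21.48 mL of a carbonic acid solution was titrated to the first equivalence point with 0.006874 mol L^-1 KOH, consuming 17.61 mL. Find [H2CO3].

0.00564 M

n(KOH) = 0.006874 x 0.01761 = 0.0001211 mol.
At the first equivalence point, 1 mol OH^- react per mol H2CO3, so n(H2CO3) = 0.0001211 / 1 = 0.0001211 mol.
[H2CO3] = 0.0001211 / 0.02148 L = 0.00564 M.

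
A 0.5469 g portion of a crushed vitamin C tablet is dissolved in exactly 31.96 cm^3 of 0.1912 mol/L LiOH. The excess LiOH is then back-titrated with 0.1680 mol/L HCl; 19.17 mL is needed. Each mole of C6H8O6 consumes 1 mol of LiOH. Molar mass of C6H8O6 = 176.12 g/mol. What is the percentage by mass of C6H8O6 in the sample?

93.1%

Total n(LiOH) added = 0.1912 x 0.03196 = 0.006111 mol.
n(HCl) used = 0.1680 x 0.01917 = 0.003221 mol, which equals the excess n(LiOH).
So n(LiOH) consumed by the sample = 0.006111 - 0.003221 = 0.002890 mol.
n(C6H8O6) = 0.002890 / 1 = 0.002890 mol.
mass C6H8O6 = 0.002890 x 176.12 = 0.5090 g, so %C6H8O6 = 0.5090/0.5469 x 100 = 93.1%.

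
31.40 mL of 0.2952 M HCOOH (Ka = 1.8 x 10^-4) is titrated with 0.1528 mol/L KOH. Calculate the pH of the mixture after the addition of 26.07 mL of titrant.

3.62

Initial n(HCOOH) = 0.2952 x 0.03140 = 0.009269 mol.
n(KOH) added = 0.1528 x 0.02607 = 0.003983 mol, converting that many moles of HCOOH to HCOO-.
Remaining n(HCOOH) = 0.005286 mol; n(HCOO-) = 0.003983 mol.
By Henderson-Hasselbalch, pH = pKa + log([A^-]/[HA]) = 3.74 + log(0.003983/0.005286) = 3.74 + (-0.12) = 3.62.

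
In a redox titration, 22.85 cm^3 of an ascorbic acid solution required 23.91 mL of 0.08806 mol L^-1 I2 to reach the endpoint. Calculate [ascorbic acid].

n(I2) = 0.08806 x 0.02391 = 0.002106 mol.
From the balanced equation, 1 mol I2 reacts with 1 mol ascorbic acid, so n(ascorbic acid) = 0.002106 x 1/1 = 0.002106 mol.
[ascorbic acid] = 0.002106 / 0.02285 L = 0.0921 M.

0.0921 M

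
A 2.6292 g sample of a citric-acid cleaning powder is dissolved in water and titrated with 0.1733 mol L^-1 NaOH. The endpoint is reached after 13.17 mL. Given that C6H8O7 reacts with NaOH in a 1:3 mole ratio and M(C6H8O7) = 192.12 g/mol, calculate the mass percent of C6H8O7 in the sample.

n(NaOH) = 0.1733 x 0.01317 = 0.002282 mol.
n(C6H8O7) = 0.002282 / 3 = 0.0007608 mol.
mass of C6H8O7 = 0.0007608 x 192.12 = 0.1462 g.
% purity = 0.1462 / 2.6292 x 100 = 5.56%.

5.56%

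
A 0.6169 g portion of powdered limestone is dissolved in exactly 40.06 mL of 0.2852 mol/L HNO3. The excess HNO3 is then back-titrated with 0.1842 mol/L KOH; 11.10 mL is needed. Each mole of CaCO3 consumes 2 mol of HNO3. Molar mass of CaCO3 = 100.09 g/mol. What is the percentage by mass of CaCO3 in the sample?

76.1%

Total n(HNO3) added = 0.2852 x 0.04006 = 0.01143 mol.
n(KOH) used = 0.1842 x 0.01110 = 0.002045 mol, which equals the excess n(HNO3).
So n(HNO3) consumed by the sample = 0.01143 - 0.002045 = 0.009380 mol.
n(CaCO3) = 0.009380 / 2 = 0.004690 mol.
mass CaCO3 = 0.004690 x 100.09 = 0.4694 g, so %CaCO3 = 0.4694/0.6169 x 100 = 76.1%.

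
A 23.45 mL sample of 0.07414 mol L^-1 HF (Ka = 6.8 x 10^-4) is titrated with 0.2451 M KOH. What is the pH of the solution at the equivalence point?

7.96

n(HF) = 0.07414 x 0.02345 = 0.001739 mol; V(KOH) at equivalence = 0.001739/0.2451 = 0.007093 L.
At equivalence all the acid is converted to F-; total volume = 0.02345 + 0.007093 = 0.03054 L, so [F-] = 0.001739/0.03054 = 0.05692 M.
Kb = Kw/Ka = 1.0e-14 / 6.8 x 10^-4 = 1.47e-11.
[OH^-] = sqrt(Kb x [F-]) = sqrt(1.47e-11 x 0.05692) = 9.15e-7 M.
pOH = 6.04, so pH = 14.00 - 6.04 = 7.96.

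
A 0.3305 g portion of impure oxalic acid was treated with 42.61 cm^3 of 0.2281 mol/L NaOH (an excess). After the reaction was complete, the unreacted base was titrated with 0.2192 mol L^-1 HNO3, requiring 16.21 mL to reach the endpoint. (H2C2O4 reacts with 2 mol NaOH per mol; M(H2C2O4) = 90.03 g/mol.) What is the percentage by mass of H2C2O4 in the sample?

Total n(NaOH) added = 0.2281 x 0.04261 = 0.009719 mol.
n(HNO3) used = 0.2192 x 0.01621 = 0.003553 mol, which equals the excess n(NaOH).
So n(NaOH) consumed by the sample = 0.009719 - 0.003553 = 0.006166 mol.
n(H2C2O4) = 0.006166 / 2 = 0.003083 mol.
mass H2C2O4 = 0.003083 x 90.03 = 0.2776 g, so %H2C2O4 = 0.2776/0.3305 x 100 = 84.0%.

84.0%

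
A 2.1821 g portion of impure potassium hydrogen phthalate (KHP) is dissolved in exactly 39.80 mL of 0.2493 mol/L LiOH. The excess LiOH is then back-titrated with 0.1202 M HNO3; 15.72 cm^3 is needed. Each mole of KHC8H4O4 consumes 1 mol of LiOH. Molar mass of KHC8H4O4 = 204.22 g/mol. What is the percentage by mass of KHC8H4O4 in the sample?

75.2%

Total n(LiOH) added = 0.2493 x 0.03980 = 0.009922 mol.
n(HNO3) used = 0.1202 x 0.01572 = 0.001890 mol, which equals the excess n(LiOH).
So n(LiOH) consumed by the sample = 0.009922 - 0.001890 = 0.008033 mol.
n(KHC8H4O4) = 0.008033 / 1 = 0.008033 mol.
mass KHC8H4O4 = 0.008033 x 204.22 = 1.640 g, so %KHC8H4O4 = 1.640/2.1821 x 100 = 75.2%.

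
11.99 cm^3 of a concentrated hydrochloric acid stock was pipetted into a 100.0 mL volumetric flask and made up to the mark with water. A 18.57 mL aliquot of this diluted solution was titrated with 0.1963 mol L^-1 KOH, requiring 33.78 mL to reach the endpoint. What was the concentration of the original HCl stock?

n(KOH) = 0.1963 x 0.03378 = 0.006631 mol.
n(HCl) in the aliquot = 0.006631 mol.
[diluted HCl] = 0.006631 / 0.01857 = 0.3571 M.
Dilution factor = 100.0/11.99 = 8.340, so [stock] = 0.3571 x 8.340 = 2.98 M.

2.98 M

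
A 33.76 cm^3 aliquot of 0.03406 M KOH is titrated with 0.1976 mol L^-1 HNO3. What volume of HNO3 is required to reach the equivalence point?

n(KOH) = 0.03406 mol/L x 0.03376 L = 0.001150 mol.
At equivalence n(HNO3) = n(KOH) = 0.001150 mol.
V(HNO3) = 0.001150 / 0.1976 = 0.005819 L = 5.82 mL.

5.82 mL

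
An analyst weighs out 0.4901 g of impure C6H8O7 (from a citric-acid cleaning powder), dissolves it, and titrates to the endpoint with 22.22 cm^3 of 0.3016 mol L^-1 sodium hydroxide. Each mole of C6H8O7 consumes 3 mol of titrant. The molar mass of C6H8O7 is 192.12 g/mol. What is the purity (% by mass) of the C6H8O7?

87.6%

n(NaOH) = 0.3016 x 0.02222 = 0.006702 mol.
n(C6H8O7) = 0.006702 / 3 = 0.002234 mol.
mass of C6H8O7 = 0.002234 x 192.12 = 0.4292 g.
% purity = 0.4292 / 0.4901 x 100 = 87.6%.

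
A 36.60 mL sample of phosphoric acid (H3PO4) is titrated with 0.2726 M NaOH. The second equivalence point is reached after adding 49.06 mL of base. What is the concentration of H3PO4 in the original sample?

0.183 M

n(NaOH) = 0.2726 x 0.04906 = 0.01337 mol.
At the second equivalence point, 2 mol OH^- react per mol H3PO4, so n(H3PO4) = 0.01337 / 2 = 0.006687 mol.
[H3PO4] = 0.006687 / 0.03660 L = 0.183 M.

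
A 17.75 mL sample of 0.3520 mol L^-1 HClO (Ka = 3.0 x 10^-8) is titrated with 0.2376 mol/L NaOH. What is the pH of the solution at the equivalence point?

10.34

n(HClO) = 0.3520 x 0.01775 = 0.006248 mol; V(NaOH) at equivalence = 0.006248/0.2376 = 0.02630 L.
At equivalence all the acid is converted to ClO-; total volume = 0.01775 + 0.02630 = 0.04405 L, so [ClO-] = 0.006248/0.04405 = 0.1419 M.
Kb = Kw/Ka = 1.0e-14 / 3.0 x 10^-8 = 3.33e-7.
[OH^-] = sqrt(Kb x [ClO-]) = sqrt(3.33e-7 x 0.1419) = 0.000217 M.
pOH = 3.66, so pH = 14.00 - 3.66 = 10.34.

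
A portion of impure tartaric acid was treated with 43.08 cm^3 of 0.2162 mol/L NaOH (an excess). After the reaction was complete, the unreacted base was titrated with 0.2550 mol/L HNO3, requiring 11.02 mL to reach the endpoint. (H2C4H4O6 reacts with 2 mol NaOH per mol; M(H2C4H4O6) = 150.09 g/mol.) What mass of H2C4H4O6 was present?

0.488 g

Total n(NaOH) added = 0.2162 x 0.04308 = 0.009314 mol.
n(HNO3) used = 0.2550 x 0.01102 = 0.002810 mol, which equals the excess n(NaOH).
So n(NaOH) consumed by the sample = 0.009314 - 0.002810 = 0.006504 mol.
n(H2C4H4O6) = 0.006504 / 2 = 0.003252 mol.
mass = 0.003252 mol x 150.09 g/mol = 0.488 g.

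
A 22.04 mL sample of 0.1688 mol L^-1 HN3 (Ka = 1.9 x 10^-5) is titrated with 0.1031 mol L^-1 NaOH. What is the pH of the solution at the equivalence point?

8.76

n(HN3) = 0.1688 x 0.02204 = 0.003720 mol; V(NaOH) at equivalence = 0.003720/0.1031 = 0.03608 L.
At equivalence all the acid is converted to N3-; total volume = 0.02204 + 0.03608 = 0.05812 L, so [N3-] = 0.003720/0.05812 = 0.06401 M.
Kb = Kw/Ka = 1.0e-14 / 1.9 x 10^-5 = 5.26e-10.
[OH^-] = sqrt(Kb x [N3-]) = sqrt(5.26e-10 x 0.06401) = 5.80e-6 M.
pOH = 5.24, so pH = 14.00 - 5.24 = 8.76.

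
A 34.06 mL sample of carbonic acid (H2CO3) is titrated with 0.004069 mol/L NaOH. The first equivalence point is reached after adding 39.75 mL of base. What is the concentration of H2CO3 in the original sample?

n(NaOH) = 0.004069 x 0.03975 = 0.0001617 mol.
At the first equivalence point, 1 mol OH^- react per mol H2CO3, so n(H2CO3) = 0.0001617 / 1 = 0.0001617 mol.
[H2CO3] = 0.0001617 / 0.03406 L = 0.00475 M.

0.00475 M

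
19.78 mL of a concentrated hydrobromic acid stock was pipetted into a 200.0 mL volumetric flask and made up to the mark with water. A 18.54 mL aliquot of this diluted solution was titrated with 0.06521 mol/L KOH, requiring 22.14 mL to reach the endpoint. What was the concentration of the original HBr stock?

0.787 M

n(KOH) = 0.06521 x 0.02214 = 0.001444 mol.
n(HBr) in the aliquot = 0.001444 mol.
[diluted HBr] = 0.001444 / 0.01854 = 0.07787 M.
Dilution factor = 200.0/19.78 = 10.11, so [stock] = 0.07787 x 10.11 = 0.787 M.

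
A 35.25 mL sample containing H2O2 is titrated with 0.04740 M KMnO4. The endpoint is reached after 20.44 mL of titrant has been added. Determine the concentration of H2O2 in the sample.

n(KMnO4) = 0.04740 x 0.02044 = 0.0009689 mol.
From the balanced equation, 2 mol KMnO4 reacts with 5 mol H2O2, so n(H2O2) = 0.0009689 x 5/2 = 0.002422 mol.
[H2O2] = 0.002422 / 0.03525 L = 0.0687 M.

0.0687 M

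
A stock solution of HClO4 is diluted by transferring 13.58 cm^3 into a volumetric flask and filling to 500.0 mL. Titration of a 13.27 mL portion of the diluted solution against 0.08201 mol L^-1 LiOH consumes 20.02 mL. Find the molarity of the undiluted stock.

4.56 M

n(LiOH) = 0.08201 x 0.02002 = 0.001642 mol.
n(HClO4) in the aliquot = 0.001642 mol.
[diluted HClO4] = 0.001642 / 0.01327 = 0.1237 M.
Dilution factor = 500.0/13.58 = 36.82, so [stock] = 0.1237 x 36.82 = 4.56 M.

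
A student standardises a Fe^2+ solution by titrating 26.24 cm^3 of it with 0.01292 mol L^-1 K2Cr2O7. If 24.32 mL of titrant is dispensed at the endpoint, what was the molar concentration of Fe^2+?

0.0718 M

n(K2Cr2O7) = 0.01292 x 0.02432 = 0.0003142 mol.
From the balanced equation, 1 mol K2Cr2O7 reacts with 6 mol Fe^2+, so n(Fe^2+) = 0.0003142 x 6/1 = 0.001885 mol.
[Fe^2+] = 0.001885 / 0.02624 L = 0.0718 M.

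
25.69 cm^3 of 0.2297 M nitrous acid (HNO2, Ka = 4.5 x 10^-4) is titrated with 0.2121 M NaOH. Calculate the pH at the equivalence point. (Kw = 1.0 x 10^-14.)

n(HNO2) = 0.2297 x 0.02569 = 0.005901 mol; V(NaOH) at equivalence = 0.005901/0.2121 = 0.02782 L.
At equivalence all the acid is converted to NO2-; total volume = 0.02569 + 0.02782 = 0.05351 L, so [NO2-] = 0.005901/0.05351 = 0.1103 M.
Kb = Kw/Ka = 1.0e-14 / 4.5 x 10^-4 = 2.22e-11.
[OH^-] = sqrt(Kb x [NO2-]) = sqrt(2.22e-11 x 0.1103) = 1.57e-6 M.
pOH = 5.81, so pH = 14.00 - 5.81 = 8.19.

8.19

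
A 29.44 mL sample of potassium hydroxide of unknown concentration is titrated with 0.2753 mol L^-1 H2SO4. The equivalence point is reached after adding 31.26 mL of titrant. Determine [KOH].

0.585 M

n(H2SO4) delivered = 0.2753 x 0.03126 = 0.008606 mol.
The reaction is 2 KOH + 1 H2SO4, so n(KOH) = 0.008606 x 2/1 = 0.01721 mol.
[KOH] = 0.01721 mol / 0.02944 L = 0.585 M.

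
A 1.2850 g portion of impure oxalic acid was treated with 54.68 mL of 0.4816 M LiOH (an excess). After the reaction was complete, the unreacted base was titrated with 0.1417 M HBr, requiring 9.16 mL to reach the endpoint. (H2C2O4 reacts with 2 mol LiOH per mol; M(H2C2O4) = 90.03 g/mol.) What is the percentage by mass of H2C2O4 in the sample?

87.7%

Total n(LiOH) added = 0.4816 x 0.05468 = 0.02633 mol.
n(HBr) used = 0.1417 x 0.009160 = 0.001298 mol, which equals the excess n(LiOH).
So n(LiOH) consumed by the sample = 0.02633 - 0.001298 = 0.02504 mol.
n(H2C2O4) = 0.02504 / 2 = 0.01252 mol.
mass H2C2O4 = 0.01252 x 90.03 = 1.127 g, so %H2C2O4 = 1.127/1.2850 x 100 = 87.7%.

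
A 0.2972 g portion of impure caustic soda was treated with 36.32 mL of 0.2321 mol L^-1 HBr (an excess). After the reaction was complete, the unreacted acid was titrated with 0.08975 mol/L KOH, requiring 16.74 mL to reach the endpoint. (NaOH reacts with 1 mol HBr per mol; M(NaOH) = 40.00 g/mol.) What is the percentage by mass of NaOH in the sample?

Total n(HBr) added = 0.2321 x 0.03632 = 0.008430 mol.
n(KOH) used = 0.08975 x 0.01674 = 0.001502 mol, which equals the excess n(HBr).
So n(HBr) consumed by the sample = 0.008430 - 0.001502 = 0.006927 mol.
n(NaOH) = 0.006927 / 1 = 0.006927 mol.
mass NaOH = 0.006927 x 40.00 = 0.2771 g, so %NaOH = 0.2771/0.2972 x 100 = 93.2%.

93.2%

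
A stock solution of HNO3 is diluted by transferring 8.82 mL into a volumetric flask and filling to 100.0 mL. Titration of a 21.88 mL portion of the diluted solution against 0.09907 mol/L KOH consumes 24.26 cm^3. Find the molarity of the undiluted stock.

1.25 M

n(KOH) = 0.09907 x 0.02426 = 0.002403 mol.
n(HNO3) in the aliquot = 0.002403 mol.
[diluted HNO3] = 0.002403 / 0.02188 = 0.1098 M.
Dilution factor = 100.0/8.820 = 11.34, so [stock] = 0.1098 x 11.34 = 1.25 M.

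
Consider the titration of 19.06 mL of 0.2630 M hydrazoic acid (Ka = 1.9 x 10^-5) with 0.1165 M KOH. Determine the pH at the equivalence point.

n(HN3) = 0.2630 x 0.01906 = 0.005013 mol; V(KOH) at equivalence = 0.005013/0.1165 = 0.04303 L.
At equivalence all the acid is converted to N3-; total volume = 0.01906 + 0.04303 = 0.06209 L, so [N3-] = 0.005013/0.06209 = 0.08074 M.
Kb = Kw/Ka = 1.0e-14 / 1.9 x 10^-5 = 5.26e-10.
[OH^-] = sqrt(Kb x [N3-]) = sqrt(5.26e-10 x 0.08074) = 6.52e-6 M.
pOH = 5.19, so pH = 14.00 - 5.19 = 8.81.

8.81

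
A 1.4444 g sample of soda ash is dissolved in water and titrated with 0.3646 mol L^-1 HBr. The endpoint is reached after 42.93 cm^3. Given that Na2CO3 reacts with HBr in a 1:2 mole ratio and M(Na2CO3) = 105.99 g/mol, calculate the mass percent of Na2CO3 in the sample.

n(HBr) = 0.3646 x 0.04293 = 0.01565 mol.
n(Na2CO3) = 0.01565 / 2 = 0.007826 mol.
mass of Na2CO3 = 0.007826 x 105.99 = 0.8295 g.
% purity = 0.8295 / 1.4444 x 100 = 57.4%.

57.4%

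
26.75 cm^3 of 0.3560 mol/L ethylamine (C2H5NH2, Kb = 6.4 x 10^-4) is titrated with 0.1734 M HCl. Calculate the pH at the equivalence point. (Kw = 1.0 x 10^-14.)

n(C2H5NH2) = 0.3560 x 0.02675 = 0.009523 mol; V(HCl) at equivalence = 0.009523/0.1734 = 0.05492 L.
At equivalence the base is fully converted to C2H5NH3+; total volume = 0.08167 L, so [C2H5NH3+] = 0.009523/0.08167 = 0.1166 M.
Ka(C2H5NH3+) = Kw/Kb = 1.0e-14 / 6.4 x 10^-4 = 1.56e-11.
[H^+] = sqrt(Ka x [C2H5NH3+]) = sqrt(1.56e-11 x 0.1166) = 1.35e-6 M.
pH = -log(1.35e-6) = 5.87.

5.87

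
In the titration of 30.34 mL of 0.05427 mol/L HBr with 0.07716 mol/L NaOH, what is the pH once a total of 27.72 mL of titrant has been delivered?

n(acid) = 0.05427 x 0.03034 = 0.001647 mol; n(NaOH) added = 0.07716 x 0.02772 = 0.002139 mol.
Base is in excess by 0.002139 - 0.001647 = 0.0004923 mol in a total volume of 0.05806 L.
[OH^-] = 0.0004923/0.05806 = 0.008480 M, so pOH = 2.07 and pH = 14.00 - 2.07 = 11.93.

11.93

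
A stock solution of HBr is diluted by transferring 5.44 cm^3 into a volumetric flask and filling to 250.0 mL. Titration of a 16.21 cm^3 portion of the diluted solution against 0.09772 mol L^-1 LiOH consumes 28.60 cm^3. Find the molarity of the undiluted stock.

7.92 M

n(LiOH) = 0.09772 x 0.02860 = 0.002795 mol.
n(HBr) in the aliquot = 0.002795 mol.
[diluted HBr] = 0.002795 / 0.01621 = 0.1724 M.
Dilution factor = 250.0/5.440 = 45.96, so [stock] = 0.1724 x 45.96 = 7.92 M.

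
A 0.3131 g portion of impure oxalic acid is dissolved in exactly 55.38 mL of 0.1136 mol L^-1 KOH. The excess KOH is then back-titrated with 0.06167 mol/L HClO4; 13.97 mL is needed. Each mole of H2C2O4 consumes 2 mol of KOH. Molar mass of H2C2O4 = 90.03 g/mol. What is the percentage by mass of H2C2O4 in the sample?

Total n(KOH) added = 0.1136 x 0.05538 = 0.006291 mol.
n(HClO4) used = 0.06167 x 0.01397 = 0.0008615 mol, which equals the excess n(KOH).
So n(KOH) consumed by the sample = 0.006291 - 0.0008615 = 0.005430 mol.
n(H2C2O4) = 0.005430 / 2 = 0.002715 mol.
mass H2C2O4 = 0.002715 x 90.03 = 0.2444 g, so %H2C2O4 = 0.2444/0.3131 x 100 = 78.1%.

78.1%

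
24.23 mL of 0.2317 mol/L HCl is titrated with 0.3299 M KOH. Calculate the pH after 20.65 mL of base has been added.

n(acid) = 0.2317 x 0.02423 = 0.005614 mol; n(KOH) added = 0.3299 x 0.02065 = 0.006812 mol.
Base is in excess by 0.006812 - 0.005614 = 0.001198 mol in a total volume of 0.04488 L.
[OH^-] = 0.001198/0.04488 = 0.02670 M, so pOH = 1.57 and pH = 14.00 - 1.57 = 12.43.

12.43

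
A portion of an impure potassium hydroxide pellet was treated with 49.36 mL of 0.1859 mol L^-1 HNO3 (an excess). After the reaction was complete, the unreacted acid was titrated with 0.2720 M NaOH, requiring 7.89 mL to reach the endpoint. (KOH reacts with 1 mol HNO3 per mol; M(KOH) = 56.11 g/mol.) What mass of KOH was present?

Total n(HNO3) added = 0.1859 x 0.04936 = 0.009176 mol.
n(NaOH) used = 0.2720 x 0.007890 = 0.002146 mol, which equals the excess n(HNO3).
So n(HNO3) consumed by the sample = 0.009176 - 0.002146 = 0.007030 mol.
n(KOH) = 0.007030 / 1 = 0.007030 mol.
mass = 0.007030 mol x 56.11 g/mol = 0.394 g.

0.394 g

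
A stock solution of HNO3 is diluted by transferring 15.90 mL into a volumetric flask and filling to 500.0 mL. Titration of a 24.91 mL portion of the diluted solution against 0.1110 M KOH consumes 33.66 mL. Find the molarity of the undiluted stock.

n(KOH) = 0.1110 x 0.03366 = 0.003736 mol.
n(HNO3) in the aliquot = 0.003736 mol.
[diluted HNO3] = 0.003736 / 0.02491 = 0.1500 M.
Dilution factor = 500.0/15.90 = 31.45, so [stock] = 0.1500 x 31.45 = 4.72 M.

4.72 M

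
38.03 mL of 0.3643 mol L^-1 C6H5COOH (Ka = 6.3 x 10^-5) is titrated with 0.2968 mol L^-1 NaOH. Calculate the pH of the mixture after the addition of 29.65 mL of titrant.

4.44

Initial n(C6H5COOH) = 0.3643 x 0.03803 = 0.01385 mol.
n(NaOH) added = 0.2968 x 0.02965 = 0.008800 mol, converting that many moles of C6H5COOH to C6H5COO-.
Remaining n(C6H5COOH) = 0.005054 mol; n(C6H5COO-) = 0.008800 mol.
By Henderson-Hasselbalch, pH = pKa + log([A^-]/[HA]) = 4.20 + log(0.008800/0.005054) = 4.20 + (+0.24) = 4.44.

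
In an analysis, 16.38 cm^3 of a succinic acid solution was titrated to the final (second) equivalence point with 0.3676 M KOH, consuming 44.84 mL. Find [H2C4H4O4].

n(KOH) = 0.3676 x 0.04484 = 0.01648 mol.
At the final (second) equivalence point, 2 mol OH^- react per mol H2C4H4O4, so n(H2C4H4O4) = 0.01648 / 2 = 0.008242 mol.
[H2C4H4O4] = 0.008242 / 0.01638 L = 0.503 M.

0.503 M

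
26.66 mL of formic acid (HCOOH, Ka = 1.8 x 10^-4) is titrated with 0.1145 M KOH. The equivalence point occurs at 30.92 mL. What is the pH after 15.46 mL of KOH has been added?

15.46 mL is exactly half the equivalence volume (30.92/2), i.e. the half-equivalence point.
There, n(HA) = n(A^-), so pH = pKa = -log(1.8 x 10^-4) = 3.74.

3.74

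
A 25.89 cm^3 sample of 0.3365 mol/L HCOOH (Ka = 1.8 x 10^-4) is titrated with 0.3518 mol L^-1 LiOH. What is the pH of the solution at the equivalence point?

n(HCOOH) = 0.3365 x 0.02589 = 0.008712 mol; V(LiOH) at equivalence = 0.008712/0.3518 = 0.02476 L.
At equivalence all the acid is converted to HCOO-; total volume = 0.02589 + 0.02476 = 0.05065 L, so [HCOO-] = 0.008712/0.05065 = 0.1720 M.
Kb = Kw/Ka = 1.0e-14 / 1.8 x 10^-4 = 5.56e-11.
[OH^-] = sqrt(Kb x [HCOO-]) = sqrt(5.56e-11 x 0.1720) = 3.09e-6 M.
pOH = 5.51, so pH = 14.00 - 5.51 = 8.49.

8.49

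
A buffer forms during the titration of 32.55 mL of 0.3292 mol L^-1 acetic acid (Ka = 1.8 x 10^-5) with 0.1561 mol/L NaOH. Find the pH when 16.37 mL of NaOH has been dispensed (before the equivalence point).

4.24

Initial n(CH3COOH) = 0.3292 x 0.03255 = 0.01072 mol.
n(NaOH) added = 0.1561 x 0.01637 = 0.002555 mol, converting that many moles of CH3COOH to CH3COO-.
Remaining n(CH3COOH) = 0.008160 mol; n(CH3COO-) = 0.002555 mol.
By Henderson-Hasselbalch, pH = pKa + log([A^-]/[HA]) = 4.74 + log(0.002555/0.008160) = 4.74 + (-0.50) = 4.24.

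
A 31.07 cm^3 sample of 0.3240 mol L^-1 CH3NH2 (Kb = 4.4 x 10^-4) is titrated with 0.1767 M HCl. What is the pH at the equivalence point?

n(CH3NH2) = 0.3240 x 0.03107 = 0.01007 mol; V(HCl) at equivalence = 0.01007/0.1767 = 0.05697 L.
At equivalence the base is fully converted to CH3NH3+; total volume = 0.08804 L, so [CH3NH3+] = 0.01007/0.08804 = 0.1143 M.
Ka(CH3NH3+) = Kw/Kb = 1.0e-14 / 4.4 x 10^-4 = 2.27e-11.
[H^+] = sqrt(Ka x [CH3NH3+]) = sqrt(2.27e-11 x 0.1143) = 1.61e-6 M.
pH = -log(1.61e-6) = 5.79.

5.79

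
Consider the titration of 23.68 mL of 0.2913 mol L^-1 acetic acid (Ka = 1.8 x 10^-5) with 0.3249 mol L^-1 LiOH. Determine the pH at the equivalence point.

8.97

n(CH3COOH) = 0.2913 x 0.02368 = 0.006898 mol; V(LiOH) at equivalence = 0.006898/0.3249 = 0.02123 L.
At equivalence all the acid is converted to CH3COO-; total volume = 0.02368 + 0.02123 = 0.04491 L, so [CH3COO-] = 0.006898/0.04491 = 0.1536 M.
Kb = Kw/Ka = 1.0e-14 / 1.8 x 10^-5 = 5.56e-10.
[OH^-] = sqrt(Kb x [CH3COO-]) = sqrt(5.56e-10 x 0.1536) = 9.24e-6 M.
pOH = 5.03, so pH = 14.00 - 5.03 = 8.97.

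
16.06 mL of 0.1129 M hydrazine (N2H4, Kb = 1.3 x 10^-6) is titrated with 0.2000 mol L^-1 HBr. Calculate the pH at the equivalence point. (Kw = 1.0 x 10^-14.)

n(N2H4) = 0.1129 x 0.01606 = 0.001813 mol; V(HBr) at equivalence = 0.001813/0.2000 = 0.009066 L.
At equivalence the base is fully converted to N2H5+; total volume = 0.02513 L, so [N2H5+] = 0.001813/0.02513 = 0.07216 M.
Ka(N2H5+) = Kw/Kb = 1.0e-14 / 1.3 x 10^-6 = 7.69e-9.
[H^+] = sqrt(Ka x [N2H5+]) = sqrt(7.69e-9 x 0.07216) = 2.36e-5 M.
pH = -log(2.36e-5) = 4.63.

4.63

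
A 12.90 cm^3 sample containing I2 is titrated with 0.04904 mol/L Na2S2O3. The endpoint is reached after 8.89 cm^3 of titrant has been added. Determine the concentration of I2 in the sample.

n(Na2S2O3) = 0.04904 x 0.008890 = 0.0004360 mol.
From the balanced equation, 2 mol Na2S2O3 reacts with 1 mol I2, so n(I2) = 0.0004360 x 1/2 = 0.0002180 mol.
[I2] = 0.0002180 / 0.01290 L = 0.0169 M.

0.0169 M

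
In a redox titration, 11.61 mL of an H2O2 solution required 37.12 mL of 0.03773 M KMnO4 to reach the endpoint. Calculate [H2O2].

0.302 M

n(KMnO4) = 0.03773 x 0.03712 = 0.001401 mol.
From the balanced equation, 2 mol KMnO4 reacts with 5 mol H2O2, so n(H2O2) = 0.001401 x 5/2 = 0.003501 mol.
[H2O2] = 0.003501 / 0.01161 L = 0.302 M.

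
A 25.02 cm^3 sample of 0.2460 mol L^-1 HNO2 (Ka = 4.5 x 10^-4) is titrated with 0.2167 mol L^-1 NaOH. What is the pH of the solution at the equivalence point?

n(HNO2) = 0.2460 x 0.02502 = 0.006155 mol; V(NaOH) at equivalence = 0.006155/0.2167 = 0.02840 L.
At equivalence all the acid is converted to NO2-; total volume = 0.02502 + 0.02840 = 0.05342 L, so [NO2-] = 0.006155/0.05342 = 0.1152 M.
Kb = Kw/Ka = 1.0e-14 / 4.5 x 10^-4 = 2.22e-11.
[OH^-] = sqrt(Kb x [NO2-]) = sqrt(2.22e-11 x 0.1152) = 1.60e-6 M.
pOH = 5.80, so pH = 14.00 - 5.80 = 8.20.

8.20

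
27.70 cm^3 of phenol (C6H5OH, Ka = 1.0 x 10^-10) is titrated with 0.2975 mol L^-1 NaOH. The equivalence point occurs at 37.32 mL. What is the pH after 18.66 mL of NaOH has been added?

18.66 mL is exactly half the equivalence volume (37.32/2), i.e. the half-equivalence point.
There, n(HA) = n(A^-), so pH = pKa = -log(1.0 x 10^-10) = 10.00.

10.00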